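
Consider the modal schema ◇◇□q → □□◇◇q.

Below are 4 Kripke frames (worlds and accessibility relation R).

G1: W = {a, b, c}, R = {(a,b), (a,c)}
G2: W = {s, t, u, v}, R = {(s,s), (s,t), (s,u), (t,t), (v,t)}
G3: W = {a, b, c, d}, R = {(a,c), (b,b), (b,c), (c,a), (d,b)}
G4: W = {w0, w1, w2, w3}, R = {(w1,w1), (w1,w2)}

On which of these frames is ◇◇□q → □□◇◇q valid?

G1

Frame correspondent (Sahlqvist): ∀x ∀y ∀z ((xR²y ∧ xR²z) → ∃w (yRw ∧ zR²w)) — i.e. a generalized confluence (Geach) condition.
G1: ✓.
G2: fails — sR²s, sR²u but no w with sRw and uR²w.
G3: fails — aR²a, aR²a but no w with aRw and aR²w.
G4: fails — w1R²w1, w1R²w2 but no w with w1Rw and w2R²w.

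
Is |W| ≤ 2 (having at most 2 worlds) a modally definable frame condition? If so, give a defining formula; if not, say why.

Any modally definable frame class is closed under disjoint unions.
Any modal formula valid on each of 3 disjoint one-world frames is valid on their disjoint union (validity is preserved under disjoint unions). Each one-world frame has |W|=1≤2, but the union has |W|=3.
Hence having at most 2 worlds is not modally definable.

Not modally definable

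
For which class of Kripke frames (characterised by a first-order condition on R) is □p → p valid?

Suppose □p→p is valid. At any x set V(p)={w : Rxw}. Then □p holds at x, so p holds at x, i.e. Rxx.
Conversely, any frame satisfying ∀x Rxx validates the schema.
So the correspondent is reflexivity.

Reflexivity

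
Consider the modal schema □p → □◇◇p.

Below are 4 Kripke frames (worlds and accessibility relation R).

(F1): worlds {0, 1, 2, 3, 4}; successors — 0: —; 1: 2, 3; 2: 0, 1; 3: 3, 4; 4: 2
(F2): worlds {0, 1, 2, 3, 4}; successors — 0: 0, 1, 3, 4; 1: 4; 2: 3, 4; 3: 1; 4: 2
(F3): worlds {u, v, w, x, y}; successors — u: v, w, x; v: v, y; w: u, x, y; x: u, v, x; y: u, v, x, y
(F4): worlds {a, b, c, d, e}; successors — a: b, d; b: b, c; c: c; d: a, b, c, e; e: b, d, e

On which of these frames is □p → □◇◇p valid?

(F3), (F4)

The schema corresponds to a generalized confluence (Geach) condition: ∀x ∀z (xRz → ∃w (xRw ∧ zR²w)).
(F1): fails — 2R0 but no w with 2Rw and 0R²w.
(F2): fails — 0R1 but no w with 0Rw and 1R²w.
(F3): condition met.
(F4): condition met.
Valid on: (F3), (F4).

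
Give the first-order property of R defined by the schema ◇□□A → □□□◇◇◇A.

∀x ∀y ∀z ((xRy ∧ xR³z) → ∃w (yR²w ∧ zR³w))

This is a Sahlqvist (Geach-type) schema ◇^1□^2A → □^3◇^3A.
Minimal-valuation argument: fix x; take any y with xR^1y and any z with xR^3z. Set V(A) to the set of worlds R-reachable from y in exactly 2 steps. Then □^2A holds at y, so the antecedent holds at x; validity forces ◇^3A at z, giving a w with zR^3w and yR^2w.
First-order correspondent: ∀x ∀y ∀z ((xRy ∧ xR³z) → ∃w (yR²w ∧ zR³w)).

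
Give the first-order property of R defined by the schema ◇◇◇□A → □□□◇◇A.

This is a Sahlqvist (Geach-type) schema ◇^3□^1A → □^3◇^2A.
Minimal-valuation argument: fix x; take any y with xR^3y and any z with xR^3z. Set V(A) to the set of worlds R-reachable from y in exactly 1 step. Then □^1A holds at y, so the antecedent holds at x; validity forces ◇^2A at z, giving a w with zR^2w and yR^1w.
First-order correspondent: ∀x ∀y ∀z ((xR³y ∧ xR³z) → ∃w (yRw ∧ zR²w)).

∀x ∀y ∀z ((xR³y ∧ xR³z) → ∃w (yRw ∧ zR²w))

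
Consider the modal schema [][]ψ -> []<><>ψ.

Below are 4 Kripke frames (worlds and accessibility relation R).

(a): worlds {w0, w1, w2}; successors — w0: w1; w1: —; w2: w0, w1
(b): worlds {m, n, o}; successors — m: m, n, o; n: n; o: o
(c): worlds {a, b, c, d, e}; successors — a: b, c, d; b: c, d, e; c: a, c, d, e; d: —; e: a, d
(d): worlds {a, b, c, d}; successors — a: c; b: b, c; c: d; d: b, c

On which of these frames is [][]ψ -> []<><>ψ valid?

(b)

The schema corresponds to a generalized confluence (Geach) condition: forall x forall z (xRz -> exists w (x R^2 w & z R^2 w)).
(a): fails — w0Rw1 but no w with w0R²w and w1R²w.
(b): satisfies the condition.
(c): fails — aRd but no w with aR²w and dR²w.
(d): fails — aRc but no w with aR²w and cR²w.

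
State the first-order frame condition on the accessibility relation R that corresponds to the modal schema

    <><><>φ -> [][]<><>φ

forall x forall y forall z ((x R^3 y & x R^2 z) -> exists w (y = w & z R^2 w))

This is a Sahlqvist (Geach-type) schema ◇^3□^0φ → □^2◇^2φ.
First-order correspondent: forall x forall y forall z ((x R^3 y & x R^2 z) -> exists w (y = w & z R^2 w)).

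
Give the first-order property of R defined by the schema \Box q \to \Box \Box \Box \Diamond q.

This is a Sahlqvist (Geach-type) schema ◇^0□^1q → □^3◇^1q.
Minimal-valuation argument: fix x; take any y with xR^0y and any z with xR^3z. Set V(q) to the set of worlds R-reachable from y in exactly 1 step. Then □^1q holds at y, so the antecedent holds at x; validity forces ◇^1q at z, giving a w with zR^1w and yR^1w.
First-order correspondent: \forall x \forall z (x R^3 z \to \exists w (xRw \wedge zRw)).

\forall x \forall z (x R^3 z \to \exists w (xRw \wedge zRw))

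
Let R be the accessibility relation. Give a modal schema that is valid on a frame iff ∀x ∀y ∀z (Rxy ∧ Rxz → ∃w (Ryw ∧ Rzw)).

◇□p → □◇p

This is convergence; the standard corresponding axiom is .2: ◇□p → □◇p.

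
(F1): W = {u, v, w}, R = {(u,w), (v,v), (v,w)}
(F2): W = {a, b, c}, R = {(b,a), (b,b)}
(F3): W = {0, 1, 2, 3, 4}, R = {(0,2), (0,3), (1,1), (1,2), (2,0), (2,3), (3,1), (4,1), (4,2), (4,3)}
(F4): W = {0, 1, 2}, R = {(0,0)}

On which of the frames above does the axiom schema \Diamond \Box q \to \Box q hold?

This is the axiom for the Euclidean property; its first-order frame correspondent is \forall x \forall y \forall z (Rxy \wedge Rxz \to Ryz).
(F1): fails — Ruw and Ruw but not Rww.
(F2): fails — Rba and Rba but not Raa.
(F3): fails — R02 and R02 but not R22.
(F4): satisfies the condition.

(F4)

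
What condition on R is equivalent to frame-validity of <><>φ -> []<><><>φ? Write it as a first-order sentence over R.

forall x forall y forall z ((x R^2 y & xRz) -> exists w (y = w & z R^3 w))

This is a Sahlqvist (Geach-type) schema ◇^2□^0φ → □^1◇^3φ.
Minimal-valuation argument: fix x; take any y with xR^2y and any z with xR^1z. Set V(φ) to the set of worlds R-reachable from y in exactly 0 steps. Then □^0φ holds at y, so the antecedent holds at x; validity forces ◇^3φ at z, giving a w with zR^3w and yR^0w.
First-order correspondent: forall x forall y forall z ((x R^2 y & xRz) -> exists w (y = w & z R^3 w)).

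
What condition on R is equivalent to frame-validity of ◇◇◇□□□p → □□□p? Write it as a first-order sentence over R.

∀x ∀y ∀z ((xR³y ∧ xR³z) → ∃w (yR³w ∧ z = w))

This is a Sahlqvist (Geach-type) schema ◇^3□^3p → □^3◇^0p.
Minimal-valuation argument: fix x; take any y with xR^3y and any z with xR^3z. Set V(p) to the set of worlds R-reachable from y in exactly 3 steps. Then □^3p holds at y, so the antecedent holds at x; validity forces ◇^0p at z, giving a w with zR^0w and yR^3w.
First-order correspondent: ∀x ∀y ∀z ((xR³y ∧ xR³z) → ∃w (yR³w ∧ z = w)).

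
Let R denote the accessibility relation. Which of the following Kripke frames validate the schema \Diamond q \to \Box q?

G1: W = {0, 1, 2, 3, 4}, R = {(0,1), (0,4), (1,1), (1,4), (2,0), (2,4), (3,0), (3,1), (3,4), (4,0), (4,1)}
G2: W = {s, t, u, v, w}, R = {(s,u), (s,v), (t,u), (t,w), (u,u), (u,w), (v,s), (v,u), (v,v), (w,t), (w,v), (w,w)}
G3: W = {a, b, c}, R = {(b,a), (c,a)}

G3

This is the axiom for partial functionality; its first-order frame correspondent is \forall x \forall y \forall z (Rxy \wedge Rxz \to y = z).
G1: fails — 0 sees both 1 and 4.
G2: fails — s sees both u and v.
G3: holds.
Valid on: G3.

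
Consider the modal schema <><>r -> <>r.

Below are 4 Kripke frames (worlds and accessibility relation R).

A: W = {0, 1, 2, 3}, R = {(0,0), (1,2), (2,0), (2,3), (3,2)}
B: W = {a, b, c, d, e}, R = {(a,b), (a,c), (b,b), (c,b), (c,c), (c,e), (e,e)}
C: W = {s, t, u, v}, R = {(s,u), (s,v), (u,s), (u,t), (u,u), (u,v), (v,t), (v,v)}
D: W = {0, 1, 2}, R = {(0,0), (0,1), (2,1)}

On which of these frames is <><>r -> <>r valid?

Frame correspondent (Sahlqvist): forall x forall y forall z (Rxy & Ryz -> Rxz) — i.e. transitivity.
A: fails — R32 and R23 but not R33.
B: fails — Rac and Rce but not Rae.
C: fails — Rsv and Rvt but not Rst.
D: ✓.

D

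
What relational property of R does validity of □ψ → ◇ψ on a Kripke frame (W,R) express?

Suppose □ψ→◇ψ is valid. At any x set V(ψ)=W. Then □ψ at x, so ◇ψ at x, so x has a successor.
Conversely, any frame satisfying ∀x ∃y Rxy validates the schema.
So the correspondent is seriality.

seriality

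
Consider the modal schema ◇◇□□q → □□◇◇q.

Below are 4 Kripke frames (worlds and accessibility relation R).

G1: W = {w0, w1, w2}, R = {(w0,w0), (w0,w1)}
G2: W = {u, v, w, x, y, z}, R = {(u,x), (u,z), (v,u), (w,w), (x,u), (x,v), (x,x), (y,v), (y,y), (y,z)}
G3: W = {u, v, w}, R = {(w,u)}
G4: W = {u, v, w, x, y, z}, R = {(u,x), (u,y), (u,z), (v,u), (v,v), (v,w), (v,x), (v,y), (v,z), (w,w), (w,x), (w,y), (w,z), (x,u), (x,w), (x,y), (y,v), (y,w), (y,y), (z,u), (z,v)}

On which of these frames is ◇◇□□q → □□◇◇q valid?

G3, G4

Frame correspondent (Sahlqvist): ∀x ∀y ∀z ((xR²y ∧ xR²z) → ∃w (yR²w ∧ zR²w)) — i.e. a generalized confluence (Geach) condition.
G1: fails — w0R²w0, w0R²w1 but no w with w0R²w and w1R²w.
G2: fails — vR²x, vR²z but no t with xR²t and zR²t.
G3: satisfies the condition.
G4: satisfies the condition.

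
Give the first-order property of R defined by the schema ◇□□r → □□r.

This is a Sahlqvist (Geach-type) schema ◇^1□^2r → □^2◇^0r.
First-order correspondent: ∀x ∀y ∀z ((xRy ∧ xR²z) → ∃w (yR²w ∧ z = w)).

∀x ∀y ∀z ((xRy ∧ xR²z) → ∃w (yR²w ∧ z = w))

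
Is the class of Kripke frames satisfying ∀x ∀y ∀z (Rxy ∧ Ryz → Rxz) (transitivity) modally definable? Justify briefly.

Yes, by □p → □□p

The condition is transitivity. A defining modal formula is □p → □□p.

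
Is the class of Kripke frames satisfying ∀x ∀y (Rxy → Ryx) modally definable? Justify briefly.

Yes — defined by r → □◇r

Yes: it is symmetry, defined by the B schema r → □◇r.
Suppose r→□◇r is valid. Take Rxy and set V(r)={x}. Then r at x, so □◇r at x, so ◇r at y, so some z with Ryz has r; z=x, i.e. Ryx.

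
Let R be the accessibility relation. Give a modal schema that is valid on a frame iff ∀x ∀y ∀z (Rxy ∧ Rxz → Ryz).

This is the Euclidean property; the standard corresponding axiom is 5: ◇s → □◇s.
Suppose ◇s→□◇s is valid. Take Rxy, Rxz and set V(s)={y}. Then ◇s at x, so □◇s at x, so ◇s at z, so some w with Rzw has s; w=y, i.e. Rzy. By symmetry of the argument, Ryz.

◇s → □◇s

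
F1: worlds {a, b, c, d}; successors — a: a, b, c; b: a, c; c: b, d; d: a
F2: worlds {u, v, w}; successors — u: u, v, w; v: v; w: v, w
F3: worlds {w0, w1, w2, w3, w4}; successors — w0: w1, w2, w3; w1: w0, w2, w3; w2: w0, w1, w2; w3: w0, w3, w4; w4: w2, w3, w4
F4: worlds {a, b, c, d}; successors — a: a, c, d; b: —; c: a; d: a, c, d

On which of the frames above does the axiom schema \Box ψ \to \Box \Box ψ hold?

Frame correspondent (Sahlqvist): \forall x \forall y \forall z (Rxy \wedge Ryz \to Rxz) — i.e. transitivity.
F1: fails — Rbc and Rcd but not Rbd.
F2: holds.
F3: fails — Rw1w2 and Rw2w1 but not Rw1w1.
F4: fails — Rca and Rac but not Rcc.

F2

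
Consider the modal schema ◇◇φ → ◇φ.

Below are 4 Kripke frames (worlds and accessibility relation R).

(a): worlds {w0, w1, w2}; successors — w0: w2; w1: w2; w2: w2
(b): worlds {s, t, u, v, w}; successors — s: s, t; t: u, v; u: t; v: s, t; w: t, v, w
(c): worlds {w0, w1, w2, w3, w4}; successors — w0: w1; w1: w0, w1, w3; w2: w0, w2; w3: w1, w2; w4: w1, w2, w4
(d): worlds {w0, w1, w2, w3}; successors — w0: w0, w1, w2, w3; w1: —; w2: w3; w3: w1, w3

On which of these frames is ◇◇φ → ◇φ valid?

Frame correspondent (Sahlqvist): ∀x ∀y ∀z (Rxy ∧ Ryz → Rxz) — i.e. transitivity.
(a): satisfies the condition.
(b): fails — Rwt and Rtu but not Rwu.
(c): fails — Rw3w1 and Rw1w0 but not Rw3w0.
(d): fails — Rw2w3 and Rw3w1 but not Rw2w1.

(a)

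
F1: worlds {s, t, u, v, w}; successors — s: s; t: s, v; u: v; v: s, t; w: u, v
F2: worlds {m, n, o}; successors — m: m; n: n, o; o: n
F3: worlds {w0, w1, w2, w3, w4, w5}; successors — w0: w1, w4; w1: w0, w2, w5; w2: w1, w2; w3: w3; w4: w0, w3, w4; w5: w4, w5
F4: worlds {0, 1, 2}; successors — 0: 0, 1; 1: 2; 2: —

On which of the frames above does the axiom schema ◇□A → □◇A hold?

This is the axiom for convergence; its first-order frame correspondent is ∀x ∀y ∀z (Rxy ∧ Rxz → ∃w (Ryw ∧ Rzw)).
F1: fails — Rwu and Rwv but u and v have no common successor.
F2: condition met.
F3: fails — Rw1w5 and Rw1w2 but w5 and w2 have no common successor.
F4: fails — R00 and R01 but 0 and 1 have no common successor.
Valid on: F2.

F2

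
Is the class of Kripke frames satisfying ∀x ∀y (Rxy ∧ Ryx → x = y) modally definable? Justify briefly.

Not definable by any modal formula

Modal frame validity is preserved under surjective bounded morphisms.
The 6-cycle (worlds s,t,u,v,w,x with s→t→u→v→w→x→s) is antisymmetric. Sending even-indexed worlds to s and odd-indexed worlds to t is a surjective bounded morphism onto the two-world frame with s↔t, which is not antisymmetric.
So no modal formula (or set of formulas) defines exactly the antisymmetric frames.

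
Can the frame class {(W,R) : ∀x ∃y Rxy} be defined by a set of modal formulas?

Yes: it is seriality, defined by the D schema □r → ◇r.
Suppose □r→◇r is valid. At any x set V(r)=W. Then □r at x, so ◇r at x, so x has a successor.

Yes, by □r → ◇r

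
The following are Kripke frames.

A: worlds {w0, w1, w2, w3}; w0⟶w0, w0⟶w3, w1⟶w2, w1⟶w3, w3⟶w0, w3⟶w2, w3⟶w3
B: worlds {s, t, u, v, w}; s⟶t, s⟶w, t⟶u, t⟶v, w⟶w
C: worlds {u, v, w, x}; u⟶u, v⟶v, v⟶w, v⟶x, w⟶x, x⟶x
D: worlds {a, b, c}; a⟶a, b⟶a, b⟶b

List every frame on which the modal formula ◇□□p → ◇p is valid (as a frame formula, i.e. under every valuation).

Frame correspondent (Sahlqvist): ∀x ∀y (xRy → ∃w (yR²w ∧ xRw)) — i.e. a generalized confluence (Geach) condition.
A: fails — w1Rw2 but no w with w2R²w and w1Rw.
B: fails — sRt but no w* with tR²w* and sRw*.
C: satisfies the condition.
D: satisfies the condition.

C, D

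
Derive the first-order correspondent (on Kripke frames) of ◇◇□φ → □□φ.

This is a Sahlqvist (Geach-type) schema ◇^2□^1φ → □^2◇^0φ.
First-order correspondent: ∀x ∀y ∀z ((xR²y ∧ xR²z) → ∃w (yRw ∧ z = w)).

∀x ∀y ∀z ((xR²y ∧ xR²z) → ∃w (yRw ∧ z = w))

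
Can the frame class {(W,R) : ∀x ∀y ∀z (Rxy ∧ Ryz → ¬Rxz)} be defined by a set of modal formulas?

Any modally definable frame class is closed under surjective bounded morphisms.
The 3-cycle (worlds a,b,c with a→b→c→a) is intransitive. Mapping every world to a single reflexive point • is a surjective bounded morphism; the reflexive point is not intransitive (R••∧R•• but R••).
So the class is not modally definable.

No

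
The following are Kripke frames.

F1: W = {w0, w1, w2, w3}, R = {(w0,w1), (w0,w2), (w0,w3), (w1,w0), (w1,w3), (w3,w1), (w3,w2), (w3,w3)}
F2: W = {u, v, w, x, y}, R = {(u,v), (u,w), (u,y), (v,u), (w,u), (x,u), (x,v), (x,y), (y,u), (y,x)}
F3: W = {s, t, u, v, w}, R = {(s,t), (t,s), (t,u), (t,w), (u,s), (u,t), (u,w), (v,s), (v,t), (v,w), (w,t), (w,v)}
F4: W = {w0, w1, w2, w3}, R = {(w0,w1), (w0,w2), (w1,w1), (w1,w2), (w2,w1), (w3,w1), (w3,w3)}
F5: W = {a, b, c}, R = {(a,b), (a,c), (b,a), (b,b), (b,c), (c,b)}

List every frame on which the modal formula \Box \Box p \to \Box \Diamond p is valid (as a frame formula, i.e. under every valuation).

F2, F3, F4, F5

Frame correspondent (Sahlqvist): \forall x \forall z (xRz \to \exists w (x R^2 w \wedge zRw)) — i.e. a generalized confluence (Geach) condition.
F1: fails — w0Rw2 but no w with w0R²w and w2Rw.
F2: ✓.
F3: ✓.
F4: ✓.
F5: ✓.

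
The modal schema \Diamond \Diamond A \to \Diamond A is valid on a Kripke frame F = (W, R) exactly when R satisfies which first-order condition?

Replacing A by ¬A and contraposing gives the equivalent schema □A → □□A.
Suppose □A→□□A is valid. Take Rxy, Ryz and set V(A)={w : Rxw}. Then □A at x, so □□A at x, so □A at y, so A at z, i.e. Rxz.

Transitivity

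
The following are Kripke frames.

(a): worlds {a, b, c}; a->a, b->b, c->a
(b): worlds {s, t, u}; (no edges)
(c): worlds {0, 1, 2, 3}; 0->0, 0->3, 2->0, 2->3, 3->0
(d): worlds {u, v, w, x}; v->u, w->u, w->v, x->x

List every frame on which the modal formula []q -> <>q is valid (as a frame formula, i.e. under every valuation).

The schema corresponds to seriality: forall x exists y Rxy.
(a): holds.
(b): fails — world s has no successor.
(c): fails — world 1 has no successor.
(d): fails — world u has no successor.

(a)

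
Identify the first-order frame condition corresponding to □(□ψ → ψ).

shift-reflexivity: ∀x ∀y (Rxy → Ryy)

Suppose □(□ψ→ψ) is valid. Take Rxy and set V(ψ)={w : Ryw}. Then at y, □ψ holds; since □(□ψ→ψ) at x, □ψ→ψ at y, so ψ at y, i.e. Ryy.
Conversely, on a frame with shift-reflexivity the schema holds at every world under every valuation.
So the correspondent is shift-reflexivity.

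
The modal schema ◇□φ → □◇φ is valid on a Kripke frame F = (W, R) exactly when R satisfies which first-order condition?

Suppose ◇□φ→□◇φ is valid. Take Rxy, Rxz and set V(φ)={w : Ryw}. Then □φ at y so ◇□φ at x, so □◇φ at x, so ◇φ at z, giving w with Rzw and Ryw.
The converse is a direct semantic check.
Frame condition: ∀x ∀y ∀z (Rxy ∧ Rxz → ∃w (Ryw ∧ Rzw)).

Convergence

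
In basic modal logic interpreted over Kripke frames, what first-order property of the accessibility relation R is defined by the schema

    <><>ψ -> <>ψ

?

transitivity: forall x forall y forall z (Rxy & Ryz -> Rxz)

This is a form of the 4 axiom.
Its frame correspondent is transitivity — forall x forall y forall z (Rxy & Ryz -> Rxz).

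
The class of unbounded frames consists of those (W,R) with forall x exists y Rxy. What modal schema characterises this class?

□r → ◇r

The condition is seriality. The D schema □r → ◇r defines it.
Suppose □r→◇r is valid. At any x set V(r)=W. Then □r at x, so ◇r at x, so x has a successor.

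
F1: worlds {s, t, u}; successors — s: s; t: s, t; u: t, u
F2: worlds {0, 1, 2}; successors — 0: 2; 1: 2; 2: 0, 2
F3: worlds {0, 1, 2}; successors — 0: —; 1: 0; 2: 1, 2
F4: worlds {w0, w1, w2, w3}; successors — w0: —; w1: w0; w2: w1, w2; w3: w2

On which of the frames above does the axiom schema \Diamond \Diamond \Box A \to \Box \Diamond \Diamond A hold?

This is the axiom for a generalized confluence (Geach) condition; its first-order frame correspondent is \forall x \forall y \forall z ((x R^2 y \wedge xRz) \to \exists w (yRw \wedge z R^2 w)).
F1: ✓.
F2: ✓.
F3: fails — 2R²0, 2R1 but no w with 0Rw and 1R²w.
F4: fails — w2R²w0, w2Rw1 but no w with w0Rw and w1R²w.
Valid on: F1, F2.

F1, F2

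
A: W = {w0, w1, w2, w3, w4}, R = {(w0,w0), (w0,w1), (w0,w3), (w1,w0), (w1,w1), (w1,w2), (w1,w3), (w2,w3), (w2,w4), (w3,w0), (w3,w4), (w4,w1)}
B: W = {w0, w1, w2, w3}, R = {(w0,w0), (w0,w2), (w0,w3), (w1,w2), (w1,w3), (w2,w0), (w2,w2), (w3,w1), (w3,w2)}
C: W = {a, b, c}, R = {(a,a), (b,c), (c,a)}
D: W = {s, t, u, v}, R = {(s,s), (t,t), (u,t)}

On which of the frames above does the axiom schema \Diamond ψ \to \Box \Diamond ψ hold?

D

The schema corresponds to the Euclidean property: \forall x \forall y \forall z (Rxy \wedge Rxz \to Ryz).
A: fails — Rw0w3 and Rw0w1 but not Rw3w1.
B: fails — Rw0w2 and Rw0w3 but not Rw2w3.
C: fails — Rbc and Rbc but not Rcc.
D: ✓.
Valid on: D.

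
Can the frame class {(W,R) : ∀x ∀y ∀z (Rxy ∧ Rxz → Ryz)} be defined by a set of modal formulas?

Yes — defined by ◇q → □◇q

Yes: it is the Euclidean property, defined by the 5 schema ◇q → □◇q.
Suppose ◇q→□◇q is valid. Take Rxy, Rxz and set V(q)={y}. Then ◇q at x, so □◇q at x, so ◇q at z, so some w with Rzw has q; w=y, i.e. Rzy. By symmetry of the argument, Ryz.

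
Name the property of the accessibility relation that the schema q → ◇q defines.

Equivalently (dual form): □q → q.
Suppose □q→q is valid. At any x set V(q)={w : Rxw}. Then □q holds at x, so q holds at x, i.e. Rxx.

Reflexivity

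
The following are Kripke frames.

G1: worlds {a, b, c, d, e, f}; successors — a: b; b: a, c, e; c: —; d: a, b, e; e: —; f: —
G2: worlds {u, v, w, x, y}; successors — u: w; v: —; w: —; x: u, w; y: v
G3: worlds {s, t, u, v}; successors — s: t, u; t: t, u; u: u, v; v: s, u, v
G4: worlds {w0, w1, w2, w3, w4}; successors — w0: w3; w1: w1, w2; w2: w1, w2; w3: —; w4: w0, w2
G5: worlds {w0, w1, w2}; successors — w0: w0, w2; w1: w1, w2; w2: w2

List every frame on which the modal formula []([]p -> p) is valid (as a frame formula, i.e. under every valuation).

This is the axiom for shift-reflexivity; its first-order frame correspondent is forall x forall y (Rxy -> Ryy).
G1: fails — Rbc but not Rcc.
G2: fails — Rxw but not Rww.
G3: fails — Rvs but not Rss.
G4: fails — Rw4w0 but not Rw0w0.
G5: condition met.
Valid on: G5.

G5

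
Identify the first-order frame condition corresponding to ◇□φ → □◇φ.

Suppose ◇□φ→□◇φ is valid. Take Rxy, Rxz and set V(φ)={w : Ryw}. Then □φ at y so ◇□φ at x, so □◇φ at x, so ◇φ at z, giving w with Rzw and Ryw.
Conversely, any frame satisfying ∀x ∀y ∀z (Rxy ∧ Rxz → ∃w (Ryw ∧ Rzw)) validates the schema.
So the correspondent is convergence.

convergence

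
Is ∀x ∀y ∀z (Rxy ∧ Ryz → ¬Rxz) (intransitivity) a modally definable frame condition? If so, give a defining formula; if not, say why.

Not modally definable

Any modally definable frame class is closed under surjective bounded morphisms.
The 7-cycle (worlds 0,1,2,3,4,5,6 with 0→1→2→3→4→5→6→0) is intransitive. Mapping every world to a single reflexive point • is a surjective bounded morphism; the reflexive point is not intransitive (R••∧R•• but R••).
Hence intransitivity is not modally definable.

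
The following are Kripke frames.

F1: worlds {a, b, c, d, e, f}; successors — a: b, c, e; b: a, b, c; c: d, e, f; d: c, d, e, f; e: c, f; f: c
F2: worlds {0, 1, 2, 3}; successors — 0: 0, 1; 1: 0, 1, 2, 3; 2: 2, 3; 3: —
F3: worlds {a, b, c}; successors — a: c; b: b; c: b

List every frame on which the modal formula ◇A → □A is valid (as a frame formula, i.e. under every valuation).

This is the axiom for partial functionality; its first-order frame correspondent is ∀x ∀y ∀z (Rxy ∧ Rxz → y = z).
F1: fails — a sees both b and c.
F2: fails — 0 sees both 0 and 1.
F3: ✓.
Valid on: F3.

F3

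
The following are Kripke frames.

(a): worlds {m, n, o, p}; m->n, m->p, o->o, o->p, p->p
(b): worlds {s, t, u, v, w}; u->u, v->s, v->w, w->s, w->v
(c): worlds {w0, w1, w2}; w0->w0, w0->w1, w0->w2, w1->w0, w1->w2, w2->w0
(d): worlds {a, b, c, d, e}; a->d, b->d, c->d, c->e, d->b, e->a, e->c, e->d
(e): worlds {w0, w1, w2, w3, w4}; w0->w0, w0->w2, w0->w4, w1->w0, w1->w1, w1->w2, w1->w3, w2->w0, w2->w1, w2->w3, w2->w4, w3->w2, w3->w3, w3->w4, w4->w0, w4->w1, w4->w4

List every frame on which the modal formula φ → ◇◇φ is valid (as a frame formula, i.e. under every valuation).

(c), (e)

Frame correspondent (Sahlqvist): ∀x ∃w (x = w ∧ xR²w) — i.e. a generalized confluence (Geach) condition.
(a): fails — at m but no w with m=w and mR²w.
(b): fails — at s but no w* with s=w* and sR²w*.
(c): ✓.
(d): fails — at a but no w with a=w and aR²w.
(e): ✓.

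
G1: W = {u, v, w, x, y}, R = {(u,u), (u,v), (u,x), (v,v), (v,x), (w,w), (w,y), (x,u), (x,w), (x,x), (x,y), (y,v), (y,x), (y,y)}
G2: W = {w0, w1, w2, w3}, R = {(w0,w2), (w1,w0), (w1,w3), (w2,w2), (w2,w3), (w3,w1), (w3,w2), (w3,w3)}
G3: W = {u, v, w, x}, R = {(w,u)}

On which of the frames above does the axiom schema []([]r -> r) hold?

The schema corresponds to shift-reflexivity: forall x forall y (Rxy -> Ryy).
G1: satisfies the condition.
G2: fails — Rw1w0 but not Rw0w0.
G3: fails — Rwu but not Ruu.

G1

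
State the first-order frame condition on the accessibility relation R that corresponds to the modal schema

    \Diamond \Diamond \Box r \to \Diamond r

\forall x \forall y (x R^2 y \to \exists w (yRw \wedge xRw))

This is a Sahlqvist (Geach-type) schema ◇^2□^1r → □^0◇^1r.
Minimal-valuation argument: fix x; take any y with xR^2y and any z with xR^0z. Set V(r) to the set of worlds R-reachable from y in exactly 1 step. Then □^1r holds at y, so the antecedent holds at x; validity forces ◇^1r at z, giving a w with zR^1w and yR^1w.
First-order correspondent: \forall x \forall y (x R^2 y \to \exists w (yRw \wedge xRw)).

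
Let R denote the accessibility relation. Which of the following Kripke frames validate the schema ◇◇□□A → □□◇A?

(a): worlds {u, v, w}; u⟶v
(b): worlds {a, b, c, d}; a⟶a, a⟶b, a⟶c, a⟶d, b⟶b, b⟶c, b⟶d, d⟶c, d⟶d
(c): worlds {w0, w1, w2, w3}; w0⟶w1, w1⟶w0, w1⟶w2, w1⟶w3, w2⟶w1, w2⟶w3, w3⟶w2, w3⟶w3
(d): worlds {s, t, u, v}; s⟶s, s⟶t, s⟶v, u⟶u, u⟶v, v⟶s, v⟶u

This is the axiom for a generalized confluence (Geach) condition; its first-order frame correspondent is ∀x ∀y ∀z ((xR²y ∧ xR²z) → ∃w (yR²w ∧ zRw)).
(a): condition met.
(b): fails — aR²a, aR²c but no w with aR²w and cRw.
(c): fails — w0R²w0, w0R²w0 but no w with w0R²w and w0Rw.
(d): fails — sR²s, sR²t but no w with sR²w and tRw.

(a)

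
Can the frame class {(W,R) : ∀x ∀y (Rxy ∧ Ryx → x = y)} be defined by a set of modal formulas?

Any modally definable frame class is closed under surjective bounded morphisms.
The 8-cycle (worlds 0,1,2,3,4,5,6,7 with 0→1→2→3→4→5→6→7→0) is antisymmetric. Sending even-indexed worlds to s and odd-indexed worlds to t is a surjective bounded morphism onto the two-world frame with s↔t, which is not antisymmetric.
Hence antisymmetry is not modally definable.

No — not modally definable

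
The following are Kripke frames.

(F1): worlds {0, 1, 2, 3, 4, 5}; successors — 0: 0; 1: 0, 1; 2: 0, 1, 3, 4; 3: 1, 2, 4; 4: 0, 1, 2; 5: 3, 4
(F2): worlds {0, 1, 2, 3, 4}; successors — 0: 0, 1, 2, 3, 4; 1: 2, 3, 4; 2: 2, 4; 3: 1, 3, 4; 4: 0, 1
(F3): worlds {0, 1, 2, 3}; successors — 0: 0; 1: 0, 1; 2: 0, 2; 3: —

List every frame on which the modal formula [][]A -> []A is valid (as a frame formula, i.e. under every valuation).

(F2), (F3)

The schema corresponds to density: forall x forall y (Rxy -> exists z (Rxz & Rzy)).
(F1): fails — R53 but no z with R5z and Rz3.
(F2): condition met.
(F3): condition met.
Valid on: (F2), (F3).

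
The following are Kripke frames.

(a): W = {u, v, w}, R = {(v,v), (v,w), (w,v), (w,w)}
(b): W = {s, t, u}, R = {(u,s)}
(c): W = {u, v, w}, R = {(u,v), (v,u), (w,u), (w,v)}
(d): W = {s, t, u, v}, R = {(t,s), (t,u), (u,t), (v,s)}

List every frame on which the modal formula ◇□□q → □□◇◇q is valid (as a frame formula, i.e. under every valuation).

Frame correspondent (Sahlqvist): ∀x ∀y ∀z ((xRy ∧ xR²z) → ∃w (yR²w ∧ zR²w)) — i.e. a generalized confluence (Geach) condition.
(a): holds.
(b): holds.
(c): fails — uRv, uR²u but no t with vR²t and uR²t.
(d): fails — tRs, tR²t but no w with sR²w and tR²w.
Valid on: (a), (b).

(a), (b)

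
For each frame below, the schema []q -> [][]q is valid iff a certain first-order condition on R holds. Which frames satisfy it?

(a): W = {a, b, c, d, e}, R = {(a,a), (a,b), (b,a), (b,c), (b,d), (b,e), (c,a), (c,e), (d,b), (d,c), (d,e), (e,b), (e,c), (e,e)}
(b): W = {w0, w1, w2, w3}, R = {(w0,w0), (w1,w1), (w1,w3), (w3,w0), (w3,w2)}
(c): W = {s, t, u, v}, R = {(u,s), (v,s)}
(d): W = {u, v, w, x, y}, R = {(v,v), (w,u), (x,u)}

This is the axiom for transitivity; its first-order frame correspondent is forall x forall y forall z (Rxy & Ryz -> Rxz).
(a): fails — Reb and Rba but not Rea.
(b): fails — Rw1w3 and Rw3w2 but not Rw1w2.
(c): satisfies the condition.
(d): satisfies the condition.

(c), (d)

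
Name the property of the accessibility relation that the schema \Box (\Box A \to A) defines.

shift-reflexivity

Suppose □(□A→A) is valid. Take Rxy and set V(A)={w : Ryw}. Then at y, □A holds; since □(□A→A) at x, □A→A at y, so A at y, i.e. Ryy.
Conversely, on a frame with shift-reflexivity the schema holds at every world under every valuation.
Frame condition: \forall x \forall y (Rxy \to Ryy).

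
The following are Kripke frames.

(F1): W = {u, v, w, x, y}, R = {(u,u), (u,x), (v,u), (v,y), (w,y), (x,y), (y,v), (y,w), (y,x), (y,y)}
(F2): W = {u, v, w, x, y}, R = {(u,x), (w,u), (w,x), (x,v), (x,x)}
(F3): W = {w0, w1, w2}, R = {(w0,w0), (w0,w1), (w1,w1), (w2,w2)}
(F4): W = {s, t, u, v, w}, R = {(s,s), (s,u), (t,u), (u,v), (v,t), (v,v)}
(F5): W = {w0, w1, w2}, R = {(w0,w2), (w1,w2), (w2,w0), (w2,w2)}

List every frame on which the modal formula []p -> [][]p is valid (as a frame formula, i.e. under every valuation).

(F3)

Frame correspondent (Sahlqvist): forall x forall y forall z (Rxy & Ryz -> Rxz) — i.e. transitivity.
(F1): fails — Rvu and Rux but not Rvx.
(F2): fails — Rwx and Rxv but not Rwv.
(F3): satisfies the condition.
(F4): fails — Ruv and Rvt but not Rut.
(F5): fails — Rw1w2 and Rw2w0 but not Rw1w0.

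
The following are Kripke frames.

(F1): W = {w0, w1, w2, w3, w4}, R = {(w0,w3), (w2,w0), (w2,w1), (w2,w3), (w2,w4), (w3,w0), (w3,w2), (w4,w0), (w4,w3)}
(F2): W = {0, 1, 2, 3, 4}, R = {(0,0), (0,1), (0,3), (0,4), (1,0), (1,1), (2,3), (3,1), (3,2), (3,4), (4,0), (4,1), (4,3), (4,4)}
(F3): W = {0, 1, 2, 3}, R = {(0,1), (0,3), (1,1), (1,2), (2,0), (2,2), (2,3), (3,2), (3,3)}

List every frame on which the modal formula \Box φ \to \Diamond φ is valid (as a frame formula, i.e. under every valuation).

Frame correspondent (Sahlqvist): \forall x \exists y Rxy — i.e. seriality.
(F1): fails — world w1 has no successor.
(F2): holds.
(F3): holds.

(F2), (F3)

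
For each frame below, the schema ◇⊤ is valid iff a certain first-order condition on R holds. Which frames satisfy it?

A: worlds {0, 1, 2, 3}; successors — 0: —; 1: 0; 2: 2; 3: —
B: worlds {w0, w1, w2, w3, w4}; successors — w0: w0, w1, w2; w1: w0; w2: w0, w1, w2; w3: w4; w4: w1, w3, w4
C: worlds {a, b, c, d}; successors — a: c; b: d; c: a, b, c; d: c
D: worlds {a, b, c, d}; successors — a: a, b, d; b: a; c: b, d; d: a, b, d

This is the axiom for seriality; its first-order frame correspondent is ∀x ∃y Rxy.
A: fails — world 0 has no successor.
B: condition met.
C: condition met.
D: condition met.

B, C, D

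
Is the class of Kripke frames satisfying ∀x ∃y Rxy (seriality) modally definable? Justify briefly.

Yes: it is seriality, defined by the D schema □q → ◇q.
Suppose □q→◇q is valid. At any x set V(q)=W. Then □q at x, so ◇q at x, so x has a successor.

Definable; □q → ◇q defines it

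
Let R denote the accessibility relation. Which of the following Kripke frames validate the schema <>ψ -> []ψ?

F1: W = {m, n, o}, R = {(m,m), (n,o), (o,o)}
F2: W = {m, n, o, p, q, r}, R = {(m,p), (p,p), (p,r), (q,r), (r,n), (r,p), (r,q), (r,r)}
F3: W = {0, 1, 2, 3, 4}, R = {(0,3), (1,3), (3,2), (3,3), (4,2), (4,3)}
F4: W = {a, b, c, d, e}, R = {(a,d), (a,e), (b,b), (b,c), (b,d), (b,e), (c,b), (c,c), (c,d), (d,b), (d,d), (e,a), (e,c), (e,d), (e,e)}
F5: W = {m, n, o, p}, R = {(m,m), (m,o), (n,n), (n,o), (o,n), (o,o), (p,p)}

The schema corresponds to partial functionality: forall x forall y forall z (Rxy & Rxz -> y = z).
F1: condition met.
F2: fails — p sees both p and r.
F3: fails — 3 sees both 2 and 3.
F4: fails — a sees both d and e.
F5: fails — m sees both m and o.

F1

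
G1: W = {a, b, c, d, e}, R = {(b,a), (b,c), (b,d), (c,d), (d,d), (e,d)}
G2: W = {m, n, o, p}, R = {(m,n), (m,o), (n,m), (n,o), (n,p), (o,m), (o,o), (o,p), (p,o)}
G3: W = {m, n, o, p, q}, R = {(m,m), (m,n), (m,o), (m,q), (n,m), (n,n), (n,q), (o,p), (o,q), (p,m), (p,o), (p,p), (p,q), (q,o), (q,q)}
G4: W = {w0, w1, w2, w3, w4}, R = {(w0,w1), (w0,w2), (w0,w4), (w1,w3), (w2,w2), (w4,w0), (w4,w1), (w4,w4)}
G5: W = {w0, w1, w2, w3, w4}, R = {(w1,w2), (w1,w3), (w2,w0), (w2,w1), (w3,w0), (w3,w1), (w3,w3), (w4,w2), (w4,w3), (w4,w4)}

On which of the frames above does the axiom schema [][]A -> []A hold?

The schema corresponds to density: forall x forall y (Rxy -> exists z (Rxz & Rzy)).
G1: fails — Rbc but no z with Rbz and Rzc.
G2: fails — Rmn but no z with Rmz and Rzn.
G3: ✓.
G4: fails — Rw1w3 but no z with Rw1z and Rzw3.
G5: fails — Rw1w2 but no z with Rw1z and Rzw2.
Valid on: G3.

G3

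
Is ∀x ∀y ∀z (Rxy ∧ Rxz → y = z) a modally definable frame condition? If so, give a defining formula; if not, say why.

The condition is partial functionality. A defining modal formula is ◇p → □p.
Suppose ◇p→□p is valid. Take Rxy, Rxz and set V(p)={y}. Then ◇p at x, so □p at x, so p at z, i.e. z=y.

Definable; ◇p → □p defines it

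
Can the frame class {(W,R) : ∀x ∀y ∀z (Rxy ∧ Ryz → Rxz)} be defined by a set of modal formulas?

Yes — defined by □r → □□r

The condition is transitivity. A defining modal formula is □r → □□r.
Suppose □r→□□r is valid. Take Rxy, Ryz and set V(r)={w : Rxw}. Then □r at x, so □□r at x, so □r at y, so r at z, i.e. Rxz.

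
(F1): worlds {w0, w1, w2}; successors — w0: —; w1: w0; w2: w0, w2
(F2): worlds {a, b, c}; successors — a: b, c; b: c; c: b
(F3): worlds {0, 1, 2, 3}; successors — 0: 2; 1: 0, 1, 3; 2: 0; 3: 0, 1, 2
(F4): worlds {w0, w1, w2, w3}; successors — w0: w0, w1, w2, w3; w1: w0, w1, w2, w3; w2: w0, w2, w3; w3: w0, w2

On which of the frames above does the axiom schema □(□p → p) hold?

none

Frame correspondent (Sahlqvist): ∀x ∀y (Rxy → Ryy) — i.e. shift-reflexivity.
(F1): fails — Rw1w0 but not Rw0w0.
(F2): fails — Rac but not Rcc.
(F3): fails — R10 but not R00.
(F4): fails — Rw1w3 but not Rw3w3.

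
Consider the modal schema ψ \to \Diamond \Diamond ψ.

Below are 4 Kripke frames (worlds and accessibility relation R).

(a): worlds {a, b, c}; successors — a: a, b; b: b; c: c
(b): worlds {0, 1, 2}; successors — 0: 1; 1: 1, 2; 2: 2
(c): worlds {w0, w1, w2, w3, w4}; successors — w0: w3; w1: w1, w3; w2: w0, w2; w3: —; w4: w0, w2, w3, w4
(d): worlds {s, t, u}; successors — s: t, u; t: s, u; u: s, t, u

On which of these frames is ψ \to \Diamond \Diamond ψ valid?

(a), (d)

Frame correspondent (Sahlqvist): \forall x \exists w (x = w \wedge x R^2 w) — i.e. a generalized confluence (Geach) condition.
(a): condition met.
(b): fails — at 0 but no w with 0=w and 0R²w.
(c): fails — at w0 but no w with w0=w and w0R²w.
(d): condition met.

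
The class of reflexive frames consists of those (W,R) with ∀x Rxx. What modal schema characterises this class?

□q → q

The condition is reflexivity. The T schema □q → q defines it.
Suppose □q→q is valid. At any x set V(q)={w : Rxw}. Then □q holds at x, so q holds at x, i.e. Rxx.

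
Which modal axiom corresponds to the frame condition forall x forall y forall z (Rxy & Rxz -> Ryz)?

◇p → □◇p

A defining formula is ◇p → □◇p (the 5 axiom).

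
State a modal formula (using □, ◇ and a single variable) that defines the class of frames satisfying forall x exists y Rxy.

This is seriality; the standard corresponding axiom is D: □p → ◇p.
Suppose □p→◇p is valid. At any x set V(p)=W. Then □p at x, so ◇p at x, so x has a successor.

□p → ◇p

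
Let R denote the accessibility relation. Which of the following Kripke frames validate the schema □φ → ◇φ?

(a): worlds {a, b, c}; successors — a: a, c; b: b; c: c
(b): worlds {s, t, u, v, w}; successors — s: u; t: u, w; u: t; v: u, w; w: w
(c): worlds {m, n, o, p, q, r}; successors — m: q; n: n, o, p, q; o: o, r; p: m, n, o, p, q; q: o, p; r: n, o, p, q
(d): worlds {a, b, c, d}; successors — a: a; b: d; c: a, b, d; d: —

Frame correspondent (Sahlqvist): ∀x ∃y Rxy — i.e. seriality.
(a): ✓.
(b): ✓.
(c): ✓.
(d): fails — world d has no successor.

(a), (b), (c)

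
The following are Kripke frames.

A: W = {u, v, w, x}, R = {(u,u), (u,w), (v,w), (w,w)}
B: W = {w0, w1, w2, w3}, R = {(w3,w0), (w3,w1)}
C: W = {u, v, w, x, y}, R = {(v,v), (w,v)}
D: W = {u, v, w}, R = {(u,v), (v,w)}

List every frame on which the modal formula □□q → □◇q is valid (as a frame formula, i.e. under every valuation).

A, C

The schema corresponds to a generalized confluence (Geach) condition: ∀x ∀z (xRz → ∃w (xR²w ∧ zRw)).
A: ✓.
B: fails — w3Rw0 but no w with w3R²w and w0Rw.
C: ✓.
D: fails — vRw but no t with vR²t and wRt.
Valid on: A, C.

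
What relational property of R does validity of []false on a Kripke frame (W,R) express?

emptiness of R: forall x forall y ~Rxy

□⊥ is valid iff no world has any successor (otherwise □⊥ fails at any world with one).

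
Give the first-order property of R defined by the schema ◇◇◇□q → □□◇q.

This is a Sahlqvist (Geach-type) schema ◇^3□^1q → □^2◇^1q.
Minimal-valuation argument: fix x; take any y with xR^3y and any z with xR^2z. Set V(q) to the set of worlds R-reachable from y in exactly 1 step. Then □^1q holds at y, so the antecedent holds at x; validity forces ◇^1q at z, giving a w with zR^1w and yR^1w.
First-order correspondent: ∀x ∀y ∀z ((xR³y ∧ xR²z) → ∃w (yRw ∧ zRw)).

∀x ∀y ∀z ((xR³y ∧ xR²z) → ∃w (yRw ∧ zRw))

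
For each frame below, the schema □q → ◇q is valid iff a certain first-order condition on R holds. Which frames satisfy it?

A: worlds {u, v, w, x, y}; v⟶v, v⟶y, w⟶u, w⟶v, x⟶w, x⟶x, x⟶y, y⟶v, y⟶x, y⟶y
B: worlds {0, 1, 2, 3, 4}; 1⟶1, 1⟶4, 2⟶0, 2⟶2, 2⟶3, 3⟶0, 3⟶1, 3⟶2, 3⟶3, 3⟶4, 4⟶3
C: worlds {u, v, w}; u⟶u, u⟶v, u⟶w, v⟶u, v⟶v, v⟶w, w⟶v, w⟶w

C

Frame correspondent (Sahlqvist): ∀x ∃y Rxy — i.e. seriality.
A: fails — world u has no successor.
B: fails — world 0 has no successor.
C: holds.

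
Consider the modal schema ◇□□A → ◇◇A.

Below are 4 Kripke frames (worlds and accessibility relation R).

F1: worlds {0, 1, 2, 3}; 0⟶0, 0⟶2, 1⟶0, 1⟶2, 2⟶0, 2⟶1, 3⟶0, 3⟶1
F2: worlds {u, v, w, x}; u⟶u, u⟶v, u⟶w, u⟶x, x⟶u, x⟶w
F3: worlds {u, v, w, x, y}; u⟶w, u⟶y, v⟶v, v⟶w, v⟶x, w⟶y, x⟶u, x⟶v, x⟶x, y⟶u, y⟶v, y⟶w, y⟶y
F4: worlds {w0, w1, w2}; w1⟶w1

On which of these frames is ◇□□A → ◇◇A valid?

F1, F3, F4

Frame correspondent (Sahlqvist): ∀x ∀y (xRy → ∃w (yR²w ∧ xR²w)) — i.e. a generalized confluence (Geach) condition.
F1: satisfies the condition.
F2: fails — uRv but no t with vR²t and uR²t.
F3: satisfies the condition.
F4: satisfies the condition.
Valid on: F1, F3, F4.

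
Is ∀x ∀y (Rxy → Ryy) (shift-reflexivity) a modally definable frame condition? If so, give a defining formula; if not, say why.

Yes — defined by □(□p → p)

Yes: it is shift-reflexivity, defined by the T□ schema □(□p → p).
Suppose □(□p→p) is valid. Take Rxy and set V(p)={w : Ryw}. Then at y, □p holds; since □(□p→p) at x, □p→p at y, so p at y, i.e. Ryy.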